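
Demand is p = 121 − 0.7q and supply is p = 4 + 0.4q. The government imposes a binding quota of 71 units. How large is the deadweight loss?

Competitive equilibrium: 121 − 0.7q = 4 + 0.4q → q* = 106.3636, p* = 46.5455.
At q = 71: demand price = 121 − 0.7·71 = 71.3; supply price = 4 + 0.4·71 = 32.4.
Δq = 106.3636 − 71 = 35.3636; wedge = 71.3 − 32.4 = 38.9.
The triangle = ½ × 35.3636 × 38.9 = 687.82.

687.82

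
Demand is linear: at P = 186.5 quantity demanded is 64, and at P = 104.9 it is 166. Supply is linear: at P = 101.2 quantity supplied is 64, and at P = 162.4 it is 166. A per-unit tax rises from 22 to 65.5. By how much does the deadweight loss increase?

1359.375

Demand slope = (104.9 − 186.5)/(166 − 64) = −0.8, so P = 237.7 − 0.8Q.
Supply slope = (162.4 − 101.2)/(166 − 64) = 0.6, so P = 62.8 + 0.6Q.
Competitive equilibrium: 237.7 − 0.8Q = 62.8 + 0.6Q → Q* = 124.9286, P* = 137.7571.
For a per-unit tax t: ΔQ = t/1.4, so DWL = ½·t·(t/1.4) = t²/2.8.
At t = 22: DWL = 172.857. At t = 65.5: DWL = 1532.232.
Increase = 1532.232 − 172.857 = 1359.375.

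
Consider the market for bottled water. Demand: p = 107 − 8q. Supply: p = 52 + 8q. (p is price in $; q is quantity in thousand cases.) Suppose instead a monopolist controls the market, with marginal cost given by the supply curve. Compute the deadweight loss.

$10.50 thousand

Competitive equilibrium: 107 − 8q = 52 + 8q → q* = 3.4375, p* = 79.5.
Marginal revenue: MR = 107 − 16q. Set MR = MC: 107 − 16q = 52 + 8q → q_m = 2.2917.
Price p_m = 107 − 8·2.2917 = 88.6664; MC(q_m) = 52 + 8·2.2917 = 70.3336.
Competitive q* = 3.4375, so Δq = 1.1458; wedge = 88.6664 − 70.3336 = 18.3328.
Deadweight loss = ½ × 1.1458 × 18.3328 = $10.50 thousand.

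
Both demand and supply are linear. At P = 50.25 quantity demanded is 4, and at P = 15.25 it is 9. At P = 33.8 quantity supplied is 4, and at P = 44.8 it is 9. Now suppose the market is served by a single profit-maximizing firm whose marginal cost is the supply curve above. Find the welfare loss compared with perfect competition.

28.77

Demand slope = (15.25 − 50.25)/(9 − 4) = −7, so P = 78.25 − 7Q.
Supply slope = (44.8 − 33.8)/(9 − 4) = 2.2, so P = 25 + 2.2Q.
Competitive equilibrium: 78.25 − 7Q = 25 + 2.2Q → Q* = 5.788, P* = 37.7337.
Marginal revenue: MR = 78.25 − 14Q. Set MR = MC: 78.25 − 14Q = 25 + 2.2Q → Q_m = 3.287.
Price P_m = 78.25 − 7·3.287 = 55.241; MC(Q_m) = 25 + 2.2·3.287 = 32.2314.
Competitive Q* = 5.788, so ΔQ = 2.501; wedge = 55.241 − 32.2314 = 23.0096.
The triangle = ½ × 2.501 × 23.0096 = 28.77.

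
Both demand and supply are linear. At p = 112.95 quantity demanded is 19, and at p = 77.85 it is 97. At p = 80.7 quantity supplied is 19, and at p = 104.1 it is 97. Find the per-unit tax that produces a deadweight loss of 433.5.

Demand slope = (77.85 − 112.95)/(97 − 19) = −0.45, so p = 121.5 − 0.45q.
Supply slope = (104.1 − 80.7)/(97 − 19) = 0.3, so p = 75 + 0.3q.
Competitive equilibrium: 121.5 − 0.45q = 75 + 0.3q → q* = 62, p* = 93.6.
A tax t gives Δq = t/0.75 and wedge t, so DWL = t²/1.5.
t²/1.5 = 433.5 → t² = 650.25 → t = 25.5.

25.5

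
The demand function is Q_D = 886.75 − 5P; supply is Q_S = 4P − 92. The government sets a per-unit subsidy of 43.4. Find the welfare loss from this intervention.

In inverse form: demand P = 177.35 − 0.2Q, supply P = 23 + 0.25Q.
Competitive equilibrium: 177.35 − 0.2Q = 23 + 0.25Q → Q* = 343, P* = 108.75.
The subsidy lowers effective supply by 43.4: P = 0.25Q − 20.4.
New quantity: 177.35 − 0.2Q = 0.25Q − 20.4 → Q' = 439.4444.
Overproduction ΔQ = 439.4444 − 343 = 96.4444; wedge = subsidy = 43.4.
Welfare loss = ½ × 96.4444 × 43.4 = 2092.84.

2092.84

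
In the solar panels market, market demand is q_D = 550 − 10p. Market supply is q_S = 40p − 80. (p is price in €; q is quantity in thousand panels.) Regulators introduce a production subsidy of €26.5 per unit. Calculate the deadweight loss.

In inverse form: demand p = 55 − 0.1q, supply p = 2 + 0.025q.
Competitive equilibrium: 55 − 0.1q = 2 + 0.025q → q* = 424, p* = 12.6.
The subsidy lowers effective supply by 26.5: p = 0.025q − 24.5.
New quantity: 55 − 0.1q = 0.025q − 24.5 → q' = 636.
Overproduction Δq = 636 − 424 = 212; wedge = subsidy = 26.5.
Welfare loss = ½ × 212 × 26.5 = €2809 thousand.

€2809 thousand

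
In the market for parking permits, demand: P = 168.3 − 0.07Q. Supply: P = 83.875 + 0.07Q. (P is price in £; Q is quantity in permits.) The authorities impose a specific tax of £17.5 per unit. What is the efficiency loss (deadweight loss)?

Competitive equilibrium: 168.3 − 0.07Q = 83.875 + 0.07Q → Q* = 603.0357, P* = 126.0875.
With the tax, the buyer price exceeds the seller price by 17.5: (168.3 − 0.07Q) − (83.875 + 0.07Q) = 17.5 → Q' = 478.0357.
ΔQ = 603.0357 − 478.0357 = 125; the wedge equals the tax, 17.5.
Welfare loss = ½ × 125 × 17.5 = £1093.75.

£1093.75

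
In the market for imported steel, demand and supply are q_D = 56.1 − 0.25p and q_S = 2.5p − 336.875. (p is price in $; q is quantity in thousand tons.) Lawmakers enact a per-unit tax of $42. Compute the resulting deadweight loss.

$200.45 thousand

In inverse form: demand p = 224.4 − 4q, supply p = 134.75 + 0.4q.
Competitive equilibrium: 224.4 − 4q = 134.75 + 0.4q → q* = 20.375, p* = 142.9.
With the tax, the buyer price exceeds the seller price by 42: (224.4 − 4q) − (134.75 + 0.4q) = 42 → q' = 10.82955.
Δq = 20.375 − 10.82955 = 9.54545; the wedge equals the tax, 42.
Welfare loss = ½ × 9.54545 × 42 = $200.45 thousand.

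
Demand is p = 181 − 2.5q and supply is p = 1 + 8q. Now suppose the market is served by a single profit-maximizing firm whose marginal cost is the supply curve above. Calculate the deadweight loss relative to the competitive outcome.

57.06

Competitive equilibrium: 181 − 2.5q = 1 + 8q → q* = 17.1429, p* = 138.1429.
Marginal revenue: MR = 181 − 5q. Set MR = MC: 181 − 5q = 1 + 8q → q_m = 13.8462.
Price p_m = 181 − 2.5·13.8462 = 146.3845; MC(q_m) = 1 + 8·13.8462 = 111.7696.
Competitive q* = 17.1429, so Δq = 3.2967; wedge = 146.3845 − 111.7696 = 34.6149.
The triangle = ½ × 3.2967 × 34.6149 = 57.06.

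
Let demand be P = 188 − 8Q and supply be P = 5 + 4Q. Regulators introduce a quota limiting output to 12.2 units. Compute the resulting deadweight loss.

55.815

Competitive equilibrium: 188 − 8Q = 5 + 4Q → Q* = 15.25, P* = 66.
At Q = 12.2: demand price = 188 − 8·12.2 = 90.4; supply price = 5 + 4·12.2 = 53.8.
ΔQ = 15.25 − 12.2 = 3.05; wedge = 90.4 − 53.8 = 36.6.
Welfare loss = ½ × 3.05 × 36.6 = 55.815.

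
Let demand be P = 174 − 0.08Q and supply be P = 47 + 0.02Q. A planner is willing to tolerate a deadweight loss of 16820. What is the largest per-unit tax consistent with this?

58

Competitive equilibrium: 174 − 0.08Q = 47 + 0.02Q → Q* = 1270, P* = 72.4.
A tax t gives ΔQ = t/0.1 and wedge t, so DWL = t²/0.2.
t²/0.2 = 16820 → t² = 3364 → t = 58.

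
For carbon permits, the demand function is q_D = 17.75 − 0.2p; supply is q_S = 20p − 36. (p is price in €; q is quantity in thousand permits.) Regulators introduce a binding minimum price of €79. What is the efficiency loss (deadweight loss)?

€588.59 thousand

In inverse form: demand p = 88.75 − 5q, supply p = 1.8 + 0.05q.
Competitive equilibrium: 88.75 − 5q = 1.8 + 0.05q → q* = 17.2178, p* = 2.6609.
At the floor p = 79, quantity demanded = (88.75 − 79)/5 = 1.95.
Sellers' marginal cost at q' = 1.95: 1.8 + 0.05·1.95 = 1.8975.
Δq = 17.2178 − 1.95 = 15.2678; wedge = 79 − 1.8975 = 77.1025.
The triangle = ½ × 15.2678 × 77.1025 = €588.59 thousand.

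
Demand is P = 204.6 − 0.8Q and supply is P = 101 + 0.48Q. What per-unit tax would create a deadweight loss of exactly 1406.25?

Competitive equilibrium: 204.6 − 0.8Q = 101 + 0.48Q → Q* = 80.9375, P* = 139.85.
A tax t gives ΔQ = t/1.28 and wedge t, so DWL = t²/2.56.
t²/2.56 = 1406.25 → t² = 3600 → t = 60.

60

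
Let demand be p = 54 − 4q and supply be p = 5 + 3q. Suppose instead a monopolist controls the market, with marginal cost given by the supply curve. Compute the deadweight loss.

22.68

Competitive equilibrium: 54 − 4q = 5 + 3q → q* = 7, p* = 26.
Marginal revenue: MR = 54 − 8q. Set MR = MC: 54 − 8q = 5 + 3q → q_m = 4.4545.
Price p_m = 54 − 4·4.4545 = 36.182; MC(q_m) = 5 + 3·4.4545 = 18.3635.
Competitive q* = 7, so Δq = 2.5455; wedge = 36.182 − 18.3635 = 17.8185.
The triangle = ½ × 2.5455 × 17.8185 = 22.68.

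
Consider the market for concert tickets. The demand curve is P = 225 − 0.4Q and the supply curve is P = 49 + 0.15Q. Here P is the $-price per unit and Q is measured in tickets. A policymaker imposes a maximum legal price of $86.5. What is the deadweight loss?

Competitive equilibrium: 225 − 0.4Q = 49 + 0.15Q → Q* = 320, P* = 97.
At the ceiling P = 86.5, quantity supplied = (86.5 − 49)/0.15 = 250.
Willingness to pay at Q' = 250: 225 − 0.4·250 = 125.
ΔQ = 320 − 250 = 70; wedge = 125 − 86.5 = 38.5.
Deadweight loss = ½ × 70 × 38.5 = $1347.50.

$1347.50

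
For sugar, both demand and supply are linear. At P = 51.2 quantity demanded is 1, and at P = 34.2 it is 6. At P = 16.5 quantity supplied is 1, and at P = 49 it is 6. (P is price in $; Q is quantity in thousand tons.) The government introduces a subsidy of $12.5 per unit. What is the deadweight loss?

Demand slope = (34.2 − 51.2)/(6 − 1) = −3.4, so P = 54.6 − 3.4Q.
Supply slope = (49 − 16.5)/(6 − 1) = 6.5, so P = 10 + 6.5Q.
Competitive equilibrium: 54.6 − 3.4Q = 10 + 6.5Q → Q* = 4.5051, P* = 39.2828.
The subsidy lowers effective supply by 12.5: P = 6.5Q − 2.5.
New quantity: 54.6 − 3.4Q = 6.5Q − 2.5 → Q' = 5.7677.
Overproduction ΔQ = 5.7677 − 4.5051 = 1.2626; wedge = subsidy = 12.5.
DWL = ½ × 1.2626 × 12.5 = $7.89 thousand.

$7.89 thousand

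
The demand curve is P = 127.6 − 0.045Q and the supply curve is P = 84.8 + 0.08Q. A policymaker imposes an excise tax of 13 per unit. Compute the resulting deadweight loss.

676

Competitive equilibrium: 127.6 − 0.045Q = 84.8 + 0.08Q → Q* = 342.4, P* = 112.192.
With the tax, the buyer price exceeds the seller price by 13: (127.6 − 0.045Q) − (84.8 + 0.08Q) = 13 → Q' = 238.4.
ΔQ = 342.4 − 238.4 = 104; the wedge equals the tax, 13.
DWL = ½ × 104 × 13 = 676.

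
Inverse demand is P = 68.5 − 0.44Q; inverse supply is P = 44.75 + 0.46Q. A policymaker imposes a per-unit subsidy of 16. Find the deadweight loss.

142.22

Competitive equilibrium: 68.5 − 0.44Q = 44.75 + 0.46Q → Q* = 26.3889, P* = 56.8889.
The subsidy lowers effective supply by 16: P = 28.75 + 0.46Q.
New quantity: 68.5 − 0.44Q = 28.75 + 0.46Q → Q' = 44.1667.
Overproduction ΔQ = 44.1667 − 26.3889 = 17.7778; wedge = subsidy = 16.
Welfare loss = ½ × 17.7778 × 16 = 142.22.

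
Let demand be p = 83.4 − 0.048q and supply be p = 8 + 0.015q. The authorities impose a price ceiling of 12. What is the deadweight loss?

Competitive equilibrium: 83.4 − 0.048q = 8 + 0.015q → q* = 1196.8254, p* = 25.9524.
At the ceiling p = 12, quantity supplied = (12 − 8)/0.015 = 266.6667.
Willingness to pay at q' = 266.6667: 83.4 − 0.048·266.6667 = 70.6.
Δq = 1196.8254 − 266.6667 = 930.1587; wedge = 70.6 − 12 = 58.6.
Welfare loss = ½ × 930.1587 × 58.6 = 27253.65.

27253.65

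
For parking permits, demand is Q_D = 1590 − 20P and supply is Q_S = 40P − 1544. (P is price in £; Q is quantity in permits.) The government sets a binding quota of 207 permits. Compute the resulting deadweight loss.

In inverse form: demand P = 79.5 − 0.05Q, supply P = 38.6 + 0.025Q.
Competitive equilibrium: 79.5 − 0.05Q = 38.6 + 0.025Q → Q* = 545.3333, P* = 52.2333.
At Q = 207: demand price = 79.5 − 0.05·207 = 69.15; supply price = 38.6 + 0.025·207 = 43.775.
ΔQ = 545.3333 − 207 = 338.3333; wedge = 69.15 − 43.775 = 25.375.
The triangle = ½ × 338.3333 × 25.375 = £4292.60.

£4292.60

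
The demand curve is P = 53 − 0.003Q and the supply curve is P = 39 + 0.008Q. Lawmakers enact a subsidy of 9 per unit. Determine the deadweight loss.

Competitive equilibrium: 53 − 0.003Q = 39 + 0.008Q → Q* = 1272.7273, P* = 49.1818.
The subsidy lowers effective supply by 9: P = 30 + 0.008Q.
New quantity: 53 − 0.003Q = 30 + 0.008Q → Q' = 2090.9091.
Overproduction ΔQ = 2090.9091 − 1272.7273 = 818.1818; wedge = subsidy = 9.
Welfare loss = ½ × 818.1818 × 9 = 3681.82.

3681.82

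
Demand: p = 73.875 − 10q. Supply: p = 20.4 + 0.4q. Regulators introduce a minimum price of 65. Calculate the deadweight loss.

Competitive equilibrium: 73.875 − 10q = 20.4 + 0.4q → q* = 5.1418, p* = 22.4567.
At the floor p = 65, quantity demanded = (73.875 − 65)/10 = 0.8875.
Sellers' marginal cost at q' = 0.8875: 20.4 + 0.4·0.8875 = 20.755.
Δq = 5.1418 − 0.8875 = 4.2543; wedge = 65 − 20.755 = 44.245.
The triangle = ½ × 4.2543 × 44.245 = 94.12.

94.12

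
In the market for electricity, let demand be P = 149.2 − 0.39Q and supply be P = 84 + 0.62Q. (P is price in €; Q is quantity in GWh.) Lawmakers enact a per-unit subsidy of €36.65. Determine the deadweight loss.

€664.96

Competitive equilibrium: 149.2 − 0.39Q = 84 + 0.62Q → Q* = 64.5545, P* = 124.0238.
The subsidy lowers effective supply by 36.65: P = 47.35 + 0.62Q.
New quantity: 149.2 − 0.39Q = 47.35 + 0.62Q → Q' = 100.8416.
Overproduction ΔQ = 100.8416 − 64.5545 = 36.2871; wedge = subsidy = 36.65.
The triangle = ½ × 36.2871 × 36.65 = €664.96.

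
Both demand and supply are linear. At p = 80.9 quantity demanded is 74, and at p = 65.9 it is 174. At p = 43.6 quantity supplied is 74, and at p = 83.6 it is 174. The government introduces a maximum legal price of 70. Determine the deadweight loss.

0.91

Demand slope = (65.9 − 80.9)/(174 − 74) = −0.15, so p = 92 − 0.15q.
Supply slope = (83.6 − 43.6)/(174 − 74) = 0.4, so p = 14 + 0.4q.
Competitive equilibrium: 92 − 0.15q = 14 + 0.4q → q* = 141.8182, p* = 70.7273.
At the ceiling p = 70, quantity supplied = (70 − 14)/0.4 = 140.
Willingness to pay at q' = 140: 92 − 0.15·140 = 71.
Δq = 141.8182 − 140 = 1.8182; wedge = 71 − 70 = 1.
The triangle = ½ × 1.8182 × 1 = 0.91.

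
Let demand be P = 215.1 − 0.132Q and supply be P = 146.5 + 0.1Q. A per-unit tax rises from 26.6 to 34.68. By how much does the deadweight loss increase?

1067.12

Competitive equilibrium: 215.1 − 0.132Q = 146.5 + 0.1Q → Q* = 295.6897, P* = 176.069.
For a per-unit tax t: ΔQ = t/0.232, so DWL = ½·t·(t/0.232) = t²/0.464.
At t = 26.6: DWL = 1524.914. At t = 34.68: DWL = 2592.031.
Increase = 2592.031 − 1524.914 = 1067.12.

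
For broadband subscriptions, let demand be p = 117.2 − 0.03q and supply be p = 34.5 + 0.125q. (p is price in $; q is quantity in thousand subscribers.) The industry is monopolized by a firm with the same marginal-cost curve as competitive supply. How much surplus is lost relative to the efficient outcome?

$580.16 thousand

Competitive equilibrium: 117.2 − 0.03q = 34.5 + 0.125q → q* = 533.5484, p* = 101.1935.
Marginal revenue: MR = 117.2 − 0.06q. Set MR = MC: 117.2 − 0.06q = 34.5 + 0.125q → q_m = 447.027.
Price p_m = 117.2 − 0.03·447.027 = 103.7892; MC(q_m) = 34.5 + 0.125·447.027 = 90.3784.
Competitive q* = 533.5484, so Δq = 86.5214; wedge = 103.7892 − 90.3784 = 13.4108.
DWL = ½ × 86.5214 × 13.4108 = $580.16 thousand.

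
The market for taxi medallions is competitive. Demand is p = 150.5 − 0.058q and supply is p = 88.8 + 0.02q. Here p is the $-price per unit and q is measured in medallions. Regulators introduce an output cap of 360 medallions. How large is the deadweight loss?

$7245.54

Competitive equilibrium: 150.5 − 0.058q = 88.8 + 0.02q → q* = 791.0256, p* = 104.6205.
At q = 360: demand price = 150.5 − 0.058·360 = 129.62; supply price = 88.8 + 0.02·360 = 96.
Δq = 791.0256 − 360 = 431.0256; wedge = 129.62 − 96 = 33.62.
Deadweight loss = ½ × 431.0256 × 33.62 = $7245.54.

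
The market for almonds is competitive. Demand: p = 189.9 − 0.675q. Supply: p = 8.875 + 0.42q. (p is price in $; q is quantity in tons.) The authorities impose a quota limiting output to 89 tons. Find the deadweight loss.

$3189.02

Competitive equilibrium: 189.9 − 0.675q = 8.875 + 0.42q → q* = 165.31963, p* = 78.30925.
At q = 89: demand price = 189.9 − 0.675·89 = 129.825; supply price = 8.875 + 0.42·89 = 46.255.
Δq = 165.31963 − 89 = 76.31963; wedge = 129.825 − 46.255 = 83.57.
Deadweight loss = ½ × 76.31963 × 83.57 = $3189.02.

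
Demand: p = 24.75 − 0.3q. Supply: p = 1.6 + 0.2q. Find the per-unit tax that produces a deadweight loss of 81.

Competitive equilibrium: 24.75 − 0.3q = 1.6 + 0.2q → q* = 46.3, p* = 10.86.
A tax t gives Δq = t/0.5 and wedge t, so DWL = t²/1.
t²/1 = 81 → t² = 81 → t = 9.

9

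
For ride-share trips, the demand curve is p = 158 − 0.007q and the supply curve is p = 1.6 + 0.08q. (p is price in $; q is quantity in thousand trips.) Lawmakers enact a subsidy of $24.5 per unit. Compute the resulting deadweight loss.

Competitive equilibrium: 158 − 0.007q = 1.6 + 0.08q → q* = 1797.7011, p* = 145.4161.
The subsidy lowers effective supply by 24.5: p = 0.08q − 22.9.
New quantity: 158 − 0.007q = 0.08q − 22.9 → q' = 2079.3103.
Overproduction Δq = 2079.3103 − 1797.7011 = 281.6092; wedge = subsidy = 24.5.
Deadweight loss = ½ × 281.6092 × 24.5 = $3449.71 thousand.

$3449.71 thousand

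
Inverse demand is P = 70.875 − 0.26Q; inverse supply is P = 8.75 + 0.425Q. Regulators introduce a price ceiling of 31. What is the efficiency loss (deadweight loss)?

Competitive equilibrium: 70.875 − 0.26Q = 8.75 + 0.425Q → Q* = 90.6934, P* = 47.2947.
At the ceiling P = 31, quantity supplied = (31 − 8.75)/0.425 = 52.3529.
Willingness to pay at Q' = 52.3529: 70.875 − 0.26·52.3529 = 57.2632.
ΔQ = 90.6934 − 52.3529 = 38.3405; wedge = 57.2632 − 31 = 26.2632.
The triangle = ½ × 38.3405 × 26.2632 = 503.47.

503.47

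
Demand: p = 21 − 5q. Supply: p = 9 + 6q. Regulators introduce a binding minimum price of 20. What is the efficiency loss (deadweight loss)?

Competitive equilibrium: 21 − 5q = 9 + 6q → q* = 1.0909, p* = 15.5455.
At the floor p = 20, quantity demanded = (21 − 20)/5 = 0.2.
Sellers' marginal cost at q' = 0.2: 9 + 6·0.2 = 10.2.
Δq = 1.0909 − 0.2 = 0.8909; wedge = 20 − 10.2 = 9.8.
Deadweight loss = ½ × 0.8909 × 9.8 = 4.37.

4.37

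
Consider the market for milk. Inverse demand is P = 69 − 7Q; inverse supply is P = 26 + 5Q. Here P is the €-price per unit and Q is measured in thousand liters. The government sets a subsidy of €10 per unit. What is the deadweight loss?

Competitive equilibrium: 69 − 7Q = 26 + 5Q → Q* = 3.5833, P* = 43.9167.
The subsidy lowers effective supply by 10: P = 16 + 5Q.
New quantity: 69 − 7Q = 16 + 5Q → Q' = 4.4167.
Overproduction ΔQ = 4.4167 − 3.5833 = 0.8334; wedge = subsidy = 10.
DWL = ½ × 0.8334 × 10 = €4.17 thousand.

€4.17 thousand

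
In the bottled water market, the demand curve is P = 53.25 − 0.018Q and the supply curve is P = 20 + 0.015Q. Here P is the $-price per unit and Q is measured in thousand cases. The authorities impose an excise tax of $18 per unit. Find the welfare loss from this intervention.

$4909.09 thousand

Competitive equilibrium: 53.25 − 0.018Q = 20 + 0.015Q → Q* = 1007.5758, P* = 35.1136.
With the tax, the buyer price exceeds the seller price by 18: (53.25 − 0.018Q) − (20 + 0.015Q) = 18 → Q' = 462.1212.
ΔQ = 1007.5758 − 462.1212 = 545.4546; the wedge equals the tax, 18.
Welfare loss = ½ × 545.4546 × 18 = $4909.09 thousand.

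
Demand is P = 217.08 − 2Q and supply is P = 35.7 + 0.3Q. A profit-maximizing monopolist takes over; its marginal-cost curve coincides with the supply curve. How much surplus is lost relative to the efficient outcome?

1547.19

Competitive equilibrium: 217.08 − 2Q = 35.7 + 0.3Q → Q* = 78.8609, P* = 59.3583.
Marginal revenue: MR = 217.08 − 4Q. Set MR = MC: 217.08 − 4Q = 35.7 + 0.3Q → Q_m = 42.1814.
Price P_m = 217.08 − 2·42.1814 = 132.7172; MC(Q_m) = 35.7 + 0.3·42.1814 = 48.3544.
Competitive Q* = 78.8609, so ΔQ = 36.6795; wedge = 132.7172 − 48.3544 = 84.3628.
DWL = ½ × 36.6795 × 84.3628 = 1547.19.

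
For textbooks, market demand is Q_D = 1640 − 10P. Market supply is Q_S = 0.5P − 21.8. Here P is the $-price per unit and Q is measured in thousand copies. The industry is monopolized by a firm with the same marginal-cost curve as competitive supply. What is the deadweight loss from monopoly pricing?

In inverse form: demand P = 164 − 0.1Q, supply P = 43.6 + 2Q.
Competitive equilibrium: 164 − 0.1Q = 43.6 + 2Q → Q* = 57.3333, P* = 158.2667.
Marginal revenue: MR = 164 − 0.2Q. Set MR = MC: 164 − 0.2Q = 43.6 + 2Q → Q_m = 54.7273.
Price P_m = 164 − 0.1·54.7273 = 158.5273; MC(Q_m) = 43.6 + 2·54.7273 = 153.0546.
Competitive Q* = 57.3333, so ΔQ = 2.606; wedge = 158.5273 − 153.0546 = 5.4727.
Deadweight loss = ½ × 2.606 × 5.4727 = $7.13 thousand.

$7.13 thousand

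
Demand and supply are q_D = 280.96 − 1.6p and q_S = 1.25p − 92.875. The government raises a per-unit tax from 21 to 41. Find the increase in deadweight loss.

435.09

In inverse form: demand p = 175.6 − 0.625q, supply p = 74.3 + 0.8q.
Competitive equilibrium: 175.6 − 0.625q = 74.3 + 0.8q → q* = 71.0877, p* = 131.1702.
For a per-unit tax t: Δq = t/1.425, so DWL = ½·t·(t/1.425) = t²/2.85.
At t = 21: DWL = 154.737. At t = 41: DWL = 589.825.
Increase = 589.825 − 154.737 = 435.09.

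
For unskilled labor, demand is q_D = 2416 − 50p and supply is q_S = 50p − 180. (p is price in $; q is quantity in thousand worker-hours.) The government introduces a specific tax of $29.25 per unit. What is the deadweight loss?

$10694.53 thousand

In inverse form: demand p = 48.32 − 0.02q, supply p = 3.6 + 0.02q.
Competitive equilibrium: 48.32 − 0.02q = 3.6 + 0.02q → q* = 1118, p* = 25.96.
With the tax, the buyer price exceeds the seller price by 29.25: (48.32 − 0.02q) − (3.6 + 0.02q) = 29.25 → q' = 386.75.
Δq = 1118 − 386.75 = 731.25; the wedge equals the tax, 29.25.
Welfare loss = ½ × 731.25 × 29.25 = $10694.53 thousand.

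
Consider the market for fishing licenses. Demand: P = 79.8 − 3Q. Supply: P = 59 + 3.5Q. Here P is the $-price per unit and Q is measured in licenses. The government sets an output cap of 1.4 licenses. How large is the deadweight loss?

Competitive equilibrium: 79.8 − 3Q = 59 + 3.5Q → Q* = 3.2, P* = 70.2.
At Q = 1.4: demand price = 79.8 − 3·1.4 = 75.6; supply price = 59 + 3.5·1.4 = 63.9.
ΔQ = 3.2 − 1.4 = 1.8; wedge = 75.6 − 63.9 = 11.7.
Welfare loss = ½ × 1.8 × 11.7 = $10.53.

$10.53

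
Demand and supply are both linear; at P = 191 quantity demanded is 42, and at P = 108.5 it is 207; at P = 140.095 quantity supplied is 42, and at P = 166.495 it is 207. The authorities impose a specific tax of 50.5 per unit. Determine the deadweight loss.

1932.01

Demand slope = (108.5 − 191)/(207 − 42) = −0.5, so P = 212 − 0.5Q.
Supply slope = (166.495 − 140.095)/(207 − 42) = 0.16, so P = 133.375 + 0.16Q.
Competitive equilibrium: 212 − 0.5Q = 133.375 + 0.16Q → Q* = 119.1288, P* = 152.4356.
With the tax, the buyer price exceeds the seller price by 50.5: (212 − 0.5Q) − (133.375 + 0.16Q) = 50.5 → Q' = 42.6136.
ΔQ = 119.1288 − 42.6136 = 76.5152; the wedge equals the tax, 50.5.
The triangle = ½ × 76.5152 × 50.5 = 1932.01.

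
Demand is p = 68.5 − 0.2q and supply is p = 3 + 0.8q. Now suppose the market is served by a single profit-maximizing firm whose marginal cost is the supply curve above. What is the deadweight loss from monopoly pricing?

59.59

Competitive equilibrium: 68.5 − 0.2q = 3 + 0.8q → q* = 65.5, p* = 55.4.
Marginal revenue: MR = 68.5 − 0.4q. Set MR = MC: 68.5 − 0.4q = 3 + 0.8q → q_m = 54.5833.
Price p_m = 68.5 − 0.2·54.5833 = 57.5833; MC(q_m) = 3 + 0.8·54.5833 = 46.6666.
Competitive q* = 65.5, so Δq = 10.9167; wedge = 57.5833 − 46.6666 = 10.9167.
Welfare loss = ½ × 10.9167 × 10.9167 = 59.59.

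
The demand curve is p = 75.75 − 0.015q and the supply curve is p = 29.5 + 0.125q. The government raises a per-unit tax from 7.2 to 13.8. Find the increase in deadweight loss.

495

Competitive equilibrium: 75.75 − 0.015q = 29.5 + 0.125q → q* = 330.3571, p* = 70.7946.
For a per-unit tax t: Δq = t/0.14, so DWL = ½·t·(t/0.14) = t²/0.28.
At t = 7.2: DWL = 185.143. At t = 13.8: DWL = 680.143.
Increase = 680.143 − 185.143 = 495.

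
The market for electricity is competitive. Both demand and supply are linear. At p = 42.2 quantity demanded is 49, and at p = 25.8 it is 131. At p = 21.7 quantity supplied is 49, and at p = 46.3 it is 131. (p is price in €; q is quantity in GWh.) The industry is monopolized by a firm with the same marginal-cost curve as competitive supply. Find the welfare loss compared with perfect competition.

Demand slope = (25.8 − 42.2)/(131 − 49) = −0.2, so p = 52 − 0.2q.
Supply slope = (46.3 − 21.7)/(131 − 49) = 0.3, so p = 7 + 0.3q.
Competitive equilibrium: 52 − 0.2q = 7 + 0.3q → q* = 90, p* = 34.
Marginal revenue: MR = 52 − 0.4q. Set MR = MC: 52 − 0.4q = 7 + 0.3q → q_m = 64.2857.
Price p_m = 52 − 0.2·64.2857 = 39.1429; MC(q_m) = 7 + 0.3·64.2857 = 26.2857.
Competitive q* = 90, so Δq = 25.7143; wedge = 39.1429 − 26.2857 = 12.8572.
The triangle = ½ × 25.7143 × 12.8572 = €165.31.

€165.31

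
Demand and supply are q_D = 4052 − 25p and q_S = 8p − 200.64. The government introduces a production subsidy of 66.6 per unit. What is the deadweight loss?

13441.09

In inverse form: demand p = 162.08 − 0.04q, supply p = 25.08 + 0.125q.
Competitive equilibrium: 162.08 − 0.04q = 25.08 + 0.125q → q* = 830.303, p* = 128.8679.
The subsidy lowers effective supply by 66.6: p = 0.125q − 41.52.
New quantity: 162.08 − 0.04q = 0.125q − 41.52 → q' = 1233.9394.
Overproduction Δq = 1233.9394 − 830.303 = 403.6364; wedge = subsidy = 66.6.
Welfare loss = ½ × 403.6364 × 66.6 = 13441.09.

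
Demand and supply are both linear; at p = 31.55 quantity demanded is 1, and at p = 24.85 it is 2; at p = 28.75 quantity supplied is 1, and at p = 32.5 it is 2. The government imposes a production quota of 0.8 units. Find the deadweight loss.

Demand slope = (24.85 − 31.55)/(2 − 1) = −6.7, so p = 38.25 − 6.7q.
Supply slope = (32.5 − 28.75)/(2 − 1) = 3.75, so p = 25 + 3.75q.
Competitive equilibrium: 38.25 − 6.7q = 25 + 3.75q → q* = 1.2679, p* = 29.7548.
At q = 0.8: demand price = 38.25 − 6.7·0.8 = 32.89; supply price = 25 + 3.75·0.8 = 28.
Δq = 1.2679 − 0.8 = 0.4679; wedge = 32.89 − 28 = 4.89.
Deadweight loss = ½ × 0.4679 × 4.89 = 1.14.

1.14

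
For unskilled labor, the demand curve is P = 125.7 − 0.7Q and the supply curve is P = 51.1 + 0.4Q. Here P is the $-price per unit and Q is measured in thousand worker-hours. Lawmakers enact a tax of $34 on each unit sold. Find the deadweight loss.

$525.45 thousand

Competitive equilibrium: 125.7 − 0.7Q = 51.1 + 0.4Q → Q* = 67.8182, P* = 78.2273.
With the tax, the buyer price exceeds the seller price by 34: (125.7 − 0.7Q) − (51.1 + 0.4Q) = 34 → Q' = 36.9091.
ΔQ = 67.8182 − 36.9091 = 30.9091; the wedge equals the tax, 34.
The triangle = ½ × 30.9091 × 34 = $525.45 thousand.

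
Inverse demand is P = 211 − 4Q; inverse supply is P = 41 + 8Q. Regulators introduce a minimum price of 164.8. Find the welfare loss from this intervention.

41.08

Competitive equilibrium: 211 − 4Q = 41 + 8Q → Q* = 14.1667, P* = 154.3333.
At the floor P = 164.8, quantity demanded = (211 − 164.8)/4 = 11.55.
Sellers' marginal cost at Q' = 11.55: 41 + 8·11.55 = 133.4.
ΔQ = 14.1667 − 11.55 = 2.6167; wedge = 164.8 − 133.4 = 31.4.
Welfare loss = ½ × 2.6167 × 31.4 = 41.08.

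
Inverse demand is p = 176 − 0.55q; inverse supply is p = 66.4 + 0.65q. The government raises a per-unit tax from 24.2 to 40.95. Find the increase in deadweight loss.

Competitive equilibrium: 176 − 0.55q = 66.4 + 0.65q → q* = 91.3333, p* = 125.7667.
For a per-unit tax t: Δq = t/1.2, so DWL = ½·t·(t/1.2) = t²/2.4.
At t = 24.2: DWL = 244.017. At t = 40.95: DWL = 698.709.
Increase = 698.709 − 244.017 = 454.69.

454.69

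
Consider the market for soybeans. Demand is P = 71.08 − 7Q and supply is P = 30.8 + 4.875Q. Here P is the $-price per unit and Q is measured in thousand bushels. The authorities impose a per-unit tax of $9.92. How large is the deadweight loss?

$4.14 thousand

Competitive equilibrium: 71.08 − 7Q = 30.8 + 4.875Q → Q* = 3.392, P* = 47.336.
With the tax, the buyer price exceeds the seller price by 9.92: (71.08 − 7Q) − (30.8 + 4.875Q) = 9.92 → Q' = 2.5566.
ΔQ = 3.392 − 2.5566 = 0.8354; the wedge equals the tax, 9.92.
Deadweight loss = ½ × 0.8354 × 9.92 = $4.14 thousand.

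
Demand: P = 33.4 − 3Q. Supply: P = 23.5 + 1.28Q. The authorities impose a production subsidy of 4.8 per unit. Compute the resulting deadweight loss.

Competitive equilibrium: 33.4 − 3Q = 23.5 + 1.28Q → Q* = 2.3131, P* = 26.4607.
The subsidy lowers effective supply by 4.8: P = 18.7 + 1.28Q.
New quantity: 33.4 − 3Q = 18.7 + 1.28Q → Q' = 3.4346.
Overproduction ΔQ = 3.4346 − 2.3131 = 1.1215; wedge = subsidy = 4.8.
Deadweight loss = ½ × 1.1215 × 4.8 = 2.69.

2.69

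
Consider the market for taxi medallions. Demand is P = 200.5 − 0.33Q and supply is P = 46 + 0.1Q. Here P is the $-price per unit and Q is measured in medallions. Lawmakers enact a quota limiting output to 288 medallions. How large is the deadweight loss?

Competitive equilibrium: 200.5 − 0.33Q = 46 + 0.1Q → Q* = 359.3023, P* = 81.9302.
At Q = 288: demand price = 200.5 − 0.33·288 = 105.46; supply price = 46 + 0.1·288 = 74.8.
ΔQ = 359.3023 − 288 = 71.3023; wedge = 105.46 − 74.8 = 30.66.
Welfare loss = ½ × 71.3023 × 30.66 = $1093.06.

$1093.06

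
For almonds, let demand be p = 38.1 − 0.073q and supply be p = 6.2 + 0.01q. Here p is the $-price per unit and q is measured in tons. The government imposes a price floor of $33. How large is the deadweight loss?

Competitive equilibrium: 38.1 − 0.073q = 6.2 + 0.01q → q* = 384.3373, p* = 10.0434.
At the floor p = 33, quantity demanded = (38.1 − 33)/0.073 = 69.863.
Sellers' marginal cost at q' = 69.863: 6.2 + 0.01·69.863 = 6.8986.
Δq = 384.3373 − 69.863 = 314.4743; wedge = 33 − 6.8986 = 26.1014.
Deadweight loss = ½ × 314.4743 × 26.1014 = $4104.11.

$4104.11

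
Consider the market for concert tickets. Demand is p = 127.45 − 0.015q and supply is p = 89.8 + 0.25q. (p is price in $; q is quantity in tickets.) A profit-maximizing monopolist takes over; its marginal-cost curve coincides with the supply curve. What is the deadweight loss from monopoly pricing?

Competitive equilibrium: 127.45 − 0.015q = 89.8 + 0.25q → q* = 142.0755, p* = 125.3189.
Marginal revenue: MR = 127.45 − 0.03q. Set MR = MC: 127.45 − 0.03q = 89.8 + 0.25q → q_m = 134.4643.
Price p_m = 127.45 − 0.015·134.4643 = 125.433; MC(q_m) = 89.8 + 0.25·134.4643 = 123.4161.
Competitive q* = 142.0755, so Δq = 7.6112; wedge = 125.433 − 123.4161 = 2.0169.
DWL = ½ × 7.6112 × 2.0169 = $7.68.

$7.68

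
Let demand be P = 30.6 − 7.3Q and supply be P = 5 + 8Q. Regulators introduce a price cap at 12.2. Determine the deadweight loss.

Competitive equilibrium: 30.6 − 7.3Q = 5 + 8Q → Q* = 1.6732, P* = 18.3856.
At the ceiling P = 12.2, quantity supplied = (12.2 − 5)/8 = 0.9.
Willingness to pay at Q' = 0.9: 30.6 − 7.3·0.9 = 24.03.
ΔQ = 1.6732 − 0.9 = 0.7732; wedge = 24.03 − 12.2 = 11.83.
Deadweight loss = ½ × 0.7732 × 11.83 = 4.57.

4.57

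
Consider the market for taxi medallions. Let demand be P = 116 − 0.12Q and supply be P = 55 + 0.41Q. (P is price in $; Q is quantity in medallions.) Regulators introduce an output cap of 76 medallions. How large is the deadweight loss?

$405.02

Competitive equilibrium: 116 − 0.12Q = 55 + 0.41Q → Q* = 115.0943, P* = 102.1887.
At Q = 76: demand price = 116 − 0.12·76 = 106.88; supply price = 55 + 0.41·76 = 86.16.
ΔQ = 115.0943 − 76 = 39.0943; wedge = 106.88 − 86.16 = 20.72.
Welfare loss = ½ × 39.0943 × 20.72 = $405.02.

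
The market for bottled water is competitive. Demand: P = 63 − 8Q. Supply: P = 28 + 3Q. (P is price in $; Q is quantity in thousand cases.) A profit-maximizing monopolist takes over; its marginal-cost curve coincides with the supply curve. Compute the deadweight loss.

Competitive equilibrium: 63 − 8Q = 28 + 3Q → Q* = 3.1818, P* = 37.5455.
Marginal revenue: MR = 63 − 16Q. Set MR = MC: 63 − 16Q = 28 + 3Q → Q_m = 1.8421.
Price P_m = 63 − 8·1.8421 = 48.2632; MC(Q_m) = 28 + 3·1.8421 = 33.5263.
Competitive Q* = 3.1818, so ΔQ = 1.3397; wedge = 48.2632 − 33.5263 = 14.7369.
DWL = ½ × 1.3397 × 14.7369 = $9.87 thousand.

$9.87 thousand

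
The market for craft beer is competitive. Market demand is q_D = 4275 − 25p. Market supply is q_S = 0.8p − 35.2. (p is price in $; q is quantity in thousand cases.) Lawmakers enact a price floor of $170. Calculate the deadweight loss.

$3479.68 thousand

In inverse form: demand p = 171 − 0.04q, supply p = 44 + 1.25q.
Competitive equilibrium: 171 − 0.04q = 44 + 1.25q → q* = 98.44961, p* = 167.06202.
At the floor p = 170, quantity demanded = (171 − 170)/0.04 = 25.
Sellers' marginal cost at q' = 25: 44 + 1.25·25 = 75.25.
Δq = 98.44961 − 25 = 73.44961; wedge = 170 − 75.25 = 94.75.
Deadweight loss = ½ × 73.44961 × 94.75 = $3479.68 thousand.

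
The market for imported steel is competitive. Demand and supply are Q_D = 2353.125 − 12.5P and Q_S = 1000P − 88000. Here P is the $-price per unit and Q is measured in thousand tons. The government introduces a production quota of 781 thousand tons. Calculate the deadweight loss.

$8445.59 thousand

In inverse form: demand P = 188.25 − 0.08Q, supply P = 88 + 0.001Q.
Competitive equilibrium: 188.25 − 0.08Q = 88 + 0.001Q → Q* = 1237.6543, P* = 89.2377.
At Q = 781: demand price = 188.25 − 0.08·781 = 125.77; supply price = 88 + 0.001·781 = 88.781.
ΔQ = 1237.6543 − 781 = 456.6543; wedge = 125.77 − 88.781 = 36.989.
Deadweight loss = ½ × 456.6543 × 36.989 = $8445.59 thousand.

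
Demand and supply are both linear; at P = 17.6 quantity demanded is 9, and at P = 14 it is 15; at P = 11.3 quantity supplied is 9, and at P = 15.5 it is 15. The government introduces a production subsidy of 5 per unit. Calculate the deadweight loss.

Demand slope = (14 − 17.6)/(15 − 9) = −0.6, so P = 23 − 0.6Q.
Supply slope = (15.5 − 11.3)/(15 − 9) = 0.7, so P = 5 + 0.7Q.
Competitive equilibrium: 23 − 0.6Q = 5 + 0.7Q → Q* = 13.8462, P* = 14.6923.
The subsidy lowers effective supply by 5: P = 0 + 0.7Q.
New quantity: 23 − 0.6Q = 0 + 0.7Q → Q' = 17.6923.
Overproduction ΔQ = 17.6923 − 13.8462 = 3.8461; wedge = subsidy = 5.
The triangle = ½ × 3.8461 × 5 = 9.62.

9.62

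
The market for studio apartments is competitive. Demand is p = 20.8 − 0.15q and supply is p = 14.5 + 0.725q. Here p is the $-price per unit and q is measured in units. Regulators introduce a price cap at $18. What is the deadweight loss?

$2.46

Competitive equilibrium: 20.8 − 0.15q = 14.5 + 0.725q → q* = 7.2, p* = 19.72.
At the ceiling p = 18, quantity supplied = (18 − 14.5)/0.725 = 4.8276.
Willingness to pay at q' = 4.8276: 20.8 − 0.15·4.8276 = 20.0759.
Δq = 7.2 − 4.8276 = 2.3724; wedge = 20.0759 − 18 = 2.0759.
DWL = ½ × 2.3724 × 2.0759 = $2.46.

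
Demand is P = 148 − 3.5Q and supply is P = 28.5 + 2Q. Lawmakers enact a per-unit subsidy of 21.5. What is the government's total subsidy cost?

Competitive equilibrium: 148 − 3.5Q = 28.5 + 2Q → Q* = 21.7273, P* = 71.9545.
The subsidy lowers effective supply by 21.5: P = 7 + 2Q.
New quantity: 148 − 3.5Q = 7 + 2Q → Q' = 25.6364.
Total subsidy cost = 21.5 × 25.6364 = 551.18.

551.18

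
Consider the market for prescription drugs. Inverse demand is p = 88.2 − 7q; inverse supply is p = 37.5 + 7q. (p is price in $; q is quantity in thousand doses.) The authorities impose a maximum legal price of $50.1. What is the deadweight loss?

Competitive equilibrium: 88.2 − 7q = 37.5 + 7q → q* = 3.6214, p* = 62.85.
At the ceiling p = 50.1, quantity supplied = (50.1 − 37.5)/7 = 1.8.
Willingness to pay at q' = 1.8: 88.2 − 7·1.8 = 75.6.
Δq = 3.6214 − 1.8 = 1.8214; wedge = 75.6 − 50.1 = 25.5.
Welfare loss = ½ × 1.8214 × 25.5 = $23.22 thousand.

$23.22 thousand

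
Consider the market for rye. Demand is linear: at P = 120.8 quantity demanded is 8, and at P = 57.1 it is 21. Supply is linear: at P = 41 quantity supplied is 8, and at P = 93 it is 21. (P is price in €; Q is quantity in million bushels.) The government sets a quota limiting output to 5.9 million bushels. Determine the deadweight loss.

Demand slope = (57.1 − 120.8)/(21 − 8) = −4.9, so P = 160 − 4.9Q.
Supply slope = (93 − 41)/(21 − 8) = 4, so P = 9 + 4Q.
Competitive equilibrium: 160 − 4.9Q = 9 + 4Q → Q* = 16.9663, P* = 76.8652.
At Q = 5.9: demand price = 160 − 4.9·5.9 = 131.09; supply price = 9 + 4·5.9 = 32.6.
ΔQ = 16.9663 − 5.9 = 11.0663; wedge = 131.09 − 32.6 = 98.49.
The triangle = ½ × 11.0663 × 98.49 = €544.96 million.

€544.96 million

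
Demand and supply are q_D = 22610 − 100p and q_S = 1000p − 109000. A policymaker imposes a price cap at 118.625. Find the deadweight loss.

In inverse form: demand p = 226.1 − 0.01q, supply p = 109 + 0.001q.
Competitive equilibrium: 226.1 − 0.01q = 109 + 0.001q → q* = 10645.4545, p* = 119.6455.
At the ceiling p = 118.625, quantity supplied = (118.625 − 109)/0.001 = 9625.
Willingness to pay at q' = 9625: 226.1 − 0.01·9625 = 129.85.
Δq = 10645.4545 − 9625 = 1020.4545; wedge = 129.85 − 118.625 = 11.225.
DWL = ½ × 1020.4545 × 11.225 = 5727.30.

5727.30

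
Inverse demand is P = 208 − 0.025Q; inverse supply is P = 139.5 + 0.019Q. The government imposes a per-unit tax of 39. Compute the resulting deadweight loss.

Competitive equilibrium: 208 − 0.025Q = 139.5 + 0.019Q → Q* = 1556.8182, P* = 169.0795.
With the tax, the buyer price exceeds the seller price by 39: (208 − 0.025Q) − (139.5 + 0.019Q) = 39 → Q' = 670.4545.
ΔQ = 1556.8182 − 670.4545 = 886.3637; the wedge equals the tax, 39.
Welfare loss = ½ × 886.3637 × 39 = 17284.09.

17284.09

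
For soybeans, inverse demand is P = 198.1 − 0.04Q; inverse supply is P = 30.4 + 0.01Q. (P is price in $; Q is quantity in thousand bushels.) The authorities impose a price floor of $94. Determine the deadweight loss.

$14118.81 thousand

Competitive equilibrium: 198.1 − 0.04Q = 30.4 + 0.01Q → Q* = 3354, P* = 63.94.
At the floor P = 94, quantity demanded = (198.1 − 94)/0.04 = 2602.5.
Sellers' marginal cost at Q' = 2602.5: 30.4 + 0.01·2602.5 = 56.425.
ΔQ = 3354 − 2602.5 = 751.5; wedge = 94 − 56.425 = 37.575.
The triangle = ½ × 751.5 × 37.575 = $14118.81 thousand.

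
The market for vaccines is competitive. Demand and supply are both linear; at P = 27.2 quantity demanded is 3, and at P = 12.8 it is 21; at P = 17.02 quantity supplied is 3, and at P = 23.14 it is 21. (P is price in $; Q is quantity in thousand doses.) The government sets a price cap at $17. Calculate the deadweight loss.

Demand slope = (12.8 − 27.2)/(21 − 3) = −0.8, so P = 29.6 − 0.8Q.
Supply slope = (23.14 − 17.02)/(21 − 3) = 0.34, so P = 16 + 0.34Q.
Competitive equilibrium: 29.6 − 0.8Q = 16 + 0.34Q → Q* = 11.9298, P* = 20.0561.
At the ceiling P = 17, quantity supplied = (17 − 16)/0.34 = 2.9412.
Willingness to pay at Q' = 2.9412: 29.6 − 0.8·2.9412 = 27.247.
ΔQ = 11.9298 − 2.9412 = 8.9886; wedge = 27.247 − 17 = 10.247.
Welfare loss = ½ × 8.9886 × 10.247 = $46.05 thousand.

$46.05 thousand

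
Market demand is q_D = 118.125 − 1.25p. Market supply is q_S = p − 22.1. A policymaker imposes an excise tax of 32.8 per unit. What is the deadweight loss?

In inverse form: demand p = 94.5 − 0.8q, supply p = 22.1 + q.
Competitive equilibrium: 94.5 − 0.8q = 22.1 + q → q* = 40.2222, p* = 62.3222.
With the tax, the buyer price exceeds the seller price by 32.8: (94.5 − 0.8q) − (22.1 + q) = 32.8 → q' = 22.
Δq = 40.2222 − 22 = 18.2222; the wedge equals the tax, 32.8.
Welfare loss = ½ × 18.2222 × 32.8 = 298.84.

298.84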